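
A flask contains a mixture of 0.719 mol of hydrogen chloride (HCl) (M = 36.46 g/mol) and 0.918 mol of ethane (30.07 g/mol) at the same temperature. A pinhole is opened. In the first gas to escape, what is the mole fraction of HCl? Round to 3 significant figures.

The effusion rate of species i is ∝ p_i/√M_i ∝ n_i/√M_i.
x_HCl(eff) = (n_HCl/√M_HCl) / (n_HCl/√M_HCl + n_C₂H₆/√M_C₂H₆)
= (0.719/√36.46) / (0.719/√36.46 + 0.918/√30.07) = 0.1191/(0.1191 + 0.1674) = 0.416.

0.416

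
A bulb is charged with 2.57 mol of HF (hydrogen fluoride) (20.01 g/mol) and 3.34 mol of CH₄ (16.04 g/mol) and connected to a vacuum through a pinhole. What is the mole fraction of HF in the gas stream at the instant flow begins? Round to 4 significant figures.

The effusion rate of species i is ∝ p_i/√M_i ∝ n_i/√M_i.
So x_HF in the escaping gas = (n_HF/√M_HF) / Σ(n_i/√M_i)
= (2.57/√20.01) / (2.57/√20.01 + 3.34/√16.04) = 0.5745/(0.5745 + 0.8340) = 0.4079.

0.4079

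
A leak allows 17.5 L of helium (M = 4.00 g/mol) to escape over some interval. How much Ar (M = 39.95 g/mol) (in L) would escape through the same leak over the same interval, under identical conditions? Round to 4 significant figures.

Graham's law gives rate_Ar/rate_He = √(M_He/M_Ar) = √(4.00/39.95) = √0.1001 = 0.3164.
So the volume for Ar is 17.5 × 0.3164 = 5.537 L.

5.537 L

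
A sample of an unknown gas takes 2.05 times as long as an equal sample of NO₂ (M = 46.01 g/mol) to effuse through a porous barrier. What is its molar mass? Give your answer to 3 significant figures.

Graham's law gives t_X/t_NO₂ = √(M_X/M_NO₂).
2.05 = √(M_X/46.01)
M_X = 46.01 × 2.05² = 46.01 × 4.202 = 193 g/mol

193 g/mol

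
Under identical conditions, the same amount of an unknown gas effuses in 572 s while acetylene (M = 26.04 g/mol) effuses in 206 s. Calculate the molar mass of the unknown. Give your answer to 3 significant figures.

201 g/mol

Graham's law gives t_X/t_C₂H₂ = √(M_X/M_C₂H₂).
572/206 = 2.777 = √(M_X/26.04)
M_X = 26.04 × 2.777² = 26.04 × 7.710 = 201 g/mol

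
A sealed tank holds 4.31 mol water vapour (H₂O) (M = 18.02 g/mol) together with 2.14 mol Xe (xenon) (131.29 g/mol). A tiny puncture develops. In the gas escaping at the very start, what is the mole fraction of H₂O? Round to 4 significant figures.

Each component's effusion rate ∝ (its partial pressure)·(1/√M) ∝ n_i/√M_i.
Mole fraction of H₂O in the effusate = (n_H₂O/√M_H₂O) / (n_H₂O/√M_H₂O + n_Xe/√M_Xe)
= (4.31/√18.02) / (4.31/√18.02 + 2.14/√131.29) = 1.015/(1.015 + 0.1868) = 0.8446.

0.8446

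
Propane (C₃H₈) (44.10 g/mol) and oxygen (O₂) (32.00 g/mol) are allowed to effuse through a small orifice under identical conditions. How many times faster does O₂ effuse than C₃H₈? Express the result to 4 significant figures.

By Graham's law, rate_O₂/rate_C₃H₈ = √(M_C₃H₈/M_O₂) = √(44.10/32.00) = √1.378 = 1.174.

1.174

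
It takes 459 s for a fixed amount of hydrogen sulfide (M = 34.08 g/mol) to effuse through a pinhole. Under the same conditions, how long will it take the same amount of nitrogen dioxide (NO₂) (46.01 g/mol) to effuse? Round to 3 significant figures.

533 s

From Graham's law, t_NO₂/t_H₂S = √(M_NO₂/M_H₂S) = √(46.01/34.08) = √1.350 = 1.162.
So the time for NO₂ is 459 × 1.162 = 533 s.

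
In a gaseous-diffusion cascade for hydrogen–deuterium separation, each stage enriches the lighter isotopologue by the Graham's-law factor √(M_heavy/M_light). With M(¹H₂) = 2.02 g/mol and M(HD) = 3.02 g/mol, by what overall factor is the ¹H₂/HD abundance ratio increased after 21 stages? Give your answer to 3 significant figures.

68.2

Overall factor = α^21 with α = √(3.02/2.02), i.e. (3.02/2.02)^(21/2).
= 1.49505^(21/2) = 68.2.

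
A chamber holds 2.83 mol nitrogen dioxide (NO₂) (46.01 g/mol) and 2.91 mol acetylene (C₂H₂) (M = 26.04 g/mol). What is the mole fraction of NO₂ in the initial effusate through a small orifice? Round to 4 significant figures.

0.4225

Each component's effusion rate ∝ (its partial pressure)·(1/√M) ∝ n_i/√M_i.
So x_NO₂ in the escaping gas = (n_NO₂/√M_NO₂) / Σ(n_i/√M_i)
= (2.83/√46.01) / (2.83/√46.01 + 2.91/√26.04) = 0.4172/(0.4172 + 0.5703) = 0.4225.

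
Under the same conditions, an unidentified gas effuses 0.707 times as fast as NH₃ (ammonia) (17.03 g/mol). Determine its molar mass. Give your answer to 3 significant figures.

Using Graham's law: rate_X/rate_NH₃ = √(M_NH₃/M_X).
0.707 = √(17.03/M_X)
M_X = 17.03 / 0.707² = 17.03 / 0.4998 = 34.1 g/mol

34.1 g/mol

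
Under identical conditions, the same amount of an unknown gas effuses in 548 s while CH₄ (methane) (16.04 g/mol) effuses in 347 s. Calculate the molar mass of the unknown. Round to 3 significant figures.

Since effusion rate ∝ 1/√M, t_X/t_CH₄ = √(M_X/M_CH₄).
548/347 = 1.579 = √(M_X/16.04)
M_X = 16.04 × 1.579² = 16.04 × 2.494 = 40.0 g/mol

40.0 g/mol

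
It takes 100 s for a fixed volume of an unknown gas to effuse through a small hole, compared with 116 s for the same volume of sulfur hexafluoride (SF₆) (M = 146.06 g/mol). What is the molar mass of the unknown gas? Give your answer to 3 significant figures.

From Graham's law, t_X/t_SF₆ = √(M_X/M_SF₆).
100/116 = 0.8621 = √(M_X/146.06)
M_X = 146.06 × 0.8621² = 146.06 × 0.7432 = 109 g/mol

109 g/mol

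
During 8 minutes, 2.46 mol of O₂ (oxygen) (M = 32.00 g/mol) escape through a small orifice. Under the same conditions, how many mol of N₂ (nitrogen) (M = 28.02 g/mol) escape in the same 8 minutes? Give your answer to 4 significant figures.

Using Graham's law: rate_N₂/rate_O₂ = √(M_O₂/M_N₂) = √(32.00/28.02) = √1.142 = 1.069.
So the amount for N₂ is 2.46 × 1.069 = 2.629 mol.

2.629 mol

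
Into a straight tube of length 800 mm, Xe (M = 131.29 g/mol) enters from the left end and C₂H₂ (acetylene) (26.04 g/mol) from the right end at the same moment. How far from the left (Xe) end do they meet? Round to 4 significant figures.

The fronts meet when d_Xe + d_C₂H₂ = L with d_Xe/d_C₂H₂ = √(M_C₂H₂/M_Xe) (Graham's law). Here √(M_C₂H₂/M_Xe) = √(26.04/131.29) = 0.4454.
With d_Xe + d_C₂H₂ = 800 mm, d_C₂H₂ = 800/(1 + 0.4454) = 553.5 mm.
d_Xe = 800 − 553.5 = 246.5 mm.

246.5 mm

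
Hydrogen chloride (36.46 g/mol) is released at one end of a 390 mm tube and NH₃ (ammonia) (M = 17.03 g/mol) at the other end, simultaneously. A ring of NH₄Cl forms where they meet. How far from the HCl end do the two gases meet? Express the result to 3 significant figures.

158 mm

The fronts meet when d_HCl + d_NH₃ = L with d_HCl/d_NH₃ = √(M_NH₃/M_HCl) (Graham's law). Here √(M_NH₃/M_HCl) = √(17.03/36.46) = 0.6834.
With d_HCl + d_NH₃ = 390 mm, d_NH₃ = 390/(1 + 0.6834) = 231.7 mm.
d_HCl = 390 − 231.7 = 158 mm.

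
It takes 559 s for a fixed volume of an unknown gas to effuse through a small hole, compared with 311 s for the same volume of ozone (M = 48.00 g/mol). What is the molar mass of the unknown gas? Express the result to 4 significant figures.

By Graham's law, t_X/t_O₃ = √(M_X/M_O₃).
559/311 = 1.797 = √(M_X/48.00)
M_X = 48.00 × 1.797² = 48.00 × 3.231 = 155.1 g/mol

155.1 g/mol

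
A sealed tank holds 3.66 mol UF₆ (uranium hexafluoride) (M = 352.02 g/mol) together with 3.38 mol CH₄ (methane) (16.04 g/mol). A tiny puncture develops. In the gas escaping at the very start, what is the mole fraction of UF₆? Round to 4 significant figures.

0.1877

Effusion rate of each component ∝ n_i/√M_i (partial pressure × 1/√M).
x_UF₆(eff) = (n_UF₆/√M_UF₆) / (n_UF₆/√M_UF₆ + n_CH₄/√M_CH₄)
= (3.66/√352.02) / (3.66/√352.02 + 3.38/√16.04) = 0.1951/(0.1951 + 0.8439) = 0.1877.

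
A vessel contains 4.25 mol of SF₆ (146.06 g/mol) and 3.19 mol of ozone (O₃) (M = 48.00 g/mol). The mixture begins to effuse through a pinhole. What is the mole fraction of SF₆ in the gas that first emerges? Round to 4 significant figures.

0.4330

Each component's effusion rate ∝ (its partial pressure)·(1/√M) ∝ n_i/√M_i.
Mole fraction of SF₆ in the effusate = (n_SF₆/√M_SF₆) / (n_SF₆/√M_SF₆ + n_O₃/√M_O₃)
= (4.25/√146.06) / (4.25/√146.06 + 3.19/√48.00) = 0.3517/(0.3517 + 0.4604) = 0.4330.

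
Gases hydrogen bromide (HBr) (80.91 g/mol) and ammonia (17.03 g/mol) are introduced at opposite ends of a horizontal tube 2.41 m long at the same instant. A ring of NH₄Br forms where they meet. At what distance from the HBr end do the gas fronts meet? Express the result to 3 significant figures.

The fronts meet when d_HBr + d_NH₃ = L with d_HBr/d_NH₃ = √(M_NH₃/M_HBr) (Graham's law). Here √(M_NH₃/M_HBr) = √(17.03/80.91) = 0.4588.
With d_HBr + d_NH₃ = 2.41 m, d_NH₃ = 2.41/(1 + 0.4588) = 1.652 m.
d_HBr = 2.41 − 1.652 = 0.758 m.

0.758 m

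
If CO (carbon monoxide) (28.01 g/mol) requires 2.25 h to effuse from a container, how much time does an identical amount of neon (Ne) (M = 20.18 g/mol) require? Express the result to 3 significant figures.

Since effusion rate ∝ 1/√M, t_Ne/t_CO = √(M_Ne/M_CO) = √(20.18/28.01) = √0.7205 = 0.8488.
So the time for Ne is 2.25 × 0.8488 = 1.91 h.

1.91 h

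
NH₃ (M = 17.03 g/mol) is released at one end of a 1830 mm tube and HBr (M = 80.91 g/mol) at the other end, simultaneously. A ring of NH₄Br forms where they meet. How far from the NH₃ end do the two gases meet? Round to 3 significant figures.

Distances travelled in equal time are proportional to diffusion rates, so d_NH₃/d_HBr = √(M_HBr/M_NH₃) = √(80.91/17.03) = 2.180.
With d_NH₃ + d_HBr = 1830 mm, d_HBr = 1830/(1 + 2.180) = 575.5 mm.
d_NH₃ = 1830 − 575.5 = 1250 mm.

1250 mm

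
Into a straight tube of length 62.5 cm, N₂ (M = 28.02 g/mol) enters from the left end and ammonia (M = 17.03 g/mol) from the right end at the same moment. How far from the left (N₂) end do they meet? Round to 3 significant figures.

Graham's law gives d_N₂/d_NH₃ = rate_N₂/rate_NH₃ = √(M_NH₃/M_N₂) = √(17.03/28.02) = 0.7796.
With d_N₂ + d_NH₃ = 62.5 cm, d_NH₃ = 62.5/(1 + 0.7796) = 35.12 cm.
d_N₂ = 62.5 − 35.12 = 27.4 cm.

27.4 cm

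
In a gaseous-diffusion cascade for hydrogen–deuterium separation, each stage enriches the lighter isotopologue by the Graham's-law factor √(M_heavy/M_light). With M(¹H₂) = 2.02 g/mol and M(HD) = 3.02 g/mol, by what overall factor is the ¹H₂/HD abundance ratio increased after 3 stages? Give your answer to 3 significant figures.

1.83

After 3 stages the ratio has grown by (√(3.02/2.02))^3 = (3.02/2.02)^(3/2).
= 1.49505^(3/2) = 1.83.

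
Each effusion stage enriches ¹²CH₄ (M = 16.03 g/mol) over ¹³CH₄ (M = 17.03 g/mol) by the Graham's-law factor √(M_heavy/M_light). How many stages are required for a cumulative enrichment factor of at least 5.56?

Single-stage factor α = √(17.03/16.03), so ln α = ½ ln(1.06238) = 0.03026.
Need α^N ≥ 5.56 ⇒ N ≥ ln(5.56) / ln α = 1.716 / 0.03026 = 56.70.
Rounding up, N = 57 stages.

57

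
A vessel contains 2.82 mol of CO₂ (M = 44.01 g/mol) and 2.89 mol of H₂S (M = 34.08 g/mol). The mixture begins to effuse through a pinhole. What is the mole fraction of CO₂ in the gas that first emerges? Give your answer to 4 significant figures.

0.4620

Effusion rate of each component ∝ n_i/√M_i (partial pressure × 1/√M).
Mole fraction of CO₂ in the effusate = (n_CO₂/√M_CO₂) / (n_CO₂/√M_CO₂ + n_H₂S/√M_H₂S)
= (2.82/√44.01) / (2.82/√44.01 + 2.89/√34.08) = 0.4251/(0.4251 + 0.4950) = 0.4620.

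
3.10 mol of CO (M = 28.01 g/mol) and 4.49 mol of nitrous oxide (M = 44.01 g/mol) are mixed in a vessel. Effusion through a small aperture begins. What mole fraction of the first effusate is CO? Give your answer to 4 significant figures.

Rate_i ∝ x_i/√M_i (Graham's law weighted by mole fraction), so the effusate composition follows n_i/√M_i.
So x_CO in the escaping gas = (n_CO/√M_CO) / Σ(n_i/√M_i)
= (3.10/√28.01) / (3.10/√28.01 + 4.49/√44.01) = 0.5857/(0.5857 + 0.6768) = 0.4639.

0.4639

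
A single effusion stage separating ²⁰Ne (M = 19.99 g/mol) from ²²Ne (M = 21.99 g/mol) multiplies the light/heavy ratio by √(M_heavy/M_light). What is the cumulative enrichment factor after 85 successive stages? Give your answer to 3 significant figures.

57.5

Overall factor = α^85 with α = √(21.99/19.99), i.e. (21.99/19.99)^(85/2).
= 1.10005^(85/2) = 57.5.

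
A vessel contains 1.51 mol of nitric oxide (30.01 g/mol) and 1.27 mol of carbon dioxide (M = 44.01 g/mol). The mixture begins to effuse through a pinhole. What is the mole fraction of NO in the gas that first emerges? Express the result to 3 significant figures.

Effusion rate of each component ∝ n_i/√M_i (partial pressure × 1/√M).
Mole fraction of NO in the effusate = (n_NO/√M_NO) / (n_NO/√M_NO + n_CO₂/√M_CO₂)
= (1.51/√30.01) / (1.51/√30.01 + 1.27/√44.01) = 0.2756/(0.2756 + 0.1914) = 0.590.

0.590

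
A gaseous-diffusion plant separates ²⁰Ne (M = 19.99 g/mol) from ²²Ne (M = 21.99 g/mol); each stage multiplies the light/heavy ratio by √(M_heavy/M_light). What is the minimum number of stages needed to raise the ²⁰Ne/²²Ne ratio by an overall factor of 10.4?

50

Per stage α = (21.99/19.99)^(1/2) = 1.10005^0.5, giving ln α = 0.04768.
Need α^N ≥ 10.4 ⇒ N ≥ ln(10.4) / ln α = 2.342 / 0.04768 = 49.12.
So at least 50 stages are needed.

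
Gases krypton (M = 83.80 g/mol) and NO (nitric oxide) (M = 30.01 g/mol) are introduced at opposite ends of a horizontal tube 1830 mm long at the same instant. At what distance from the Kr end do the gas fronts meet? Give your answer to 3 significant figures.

685 mm

In equal time, each gas travels a distance ∝ its rate ∝ 1/√M, so d_Kr/d_NO = √(M_NO/M_Kr) = √(30.01/83.80) = 0.5984.
With d_Kr + d_NO = 1830 mm, d_NO = 1830/(1 + 0.5984) = 1145 mm.
d_Kr = 1830 − 1145 = 685 mm.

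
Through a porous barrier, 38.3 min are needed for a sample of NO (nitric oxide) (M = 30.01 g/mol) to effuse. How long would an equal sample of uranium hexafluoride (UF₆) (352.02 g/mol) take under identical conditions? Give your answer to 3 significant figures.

Since effusion rate ∝ 1/√M, t_UF₆/t_NO = √(M_UF₆/M_NO) = √(352.02/30.01) = √11.73 = 3.425.
So the time for UF₆ is 38.3 × 3.425 = 131 min.

131 min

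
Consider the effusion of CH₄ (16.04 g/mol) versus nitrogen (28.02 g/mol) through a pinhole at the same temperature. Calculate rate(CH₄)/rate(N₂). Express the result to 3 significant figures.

1.32

By Graham's law, rate_CH₄/rate_N₂ = √(M_N₂/M_CH₄) = √(28.02/16.04) = √1.747 = 1.32.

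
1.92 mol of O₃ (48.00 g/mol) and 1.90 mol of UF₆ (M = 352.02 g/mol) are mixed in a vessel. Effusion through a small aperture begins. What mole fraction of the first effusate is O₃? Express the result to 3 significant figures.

0.732

Each component's effusion rate ∝ (its partial pressure)·(1/√M) ∝ n_i/√M_i.
So x_O₃ in the escaping gas = (n_O₃/√M_O₃) / Σ(n_i/√M_i)
= (1.92/√48.00) / (1.92/√48.00 + 1.90/√352.02) = 0.2771/(0.2771 + 0.1013) = 0.732.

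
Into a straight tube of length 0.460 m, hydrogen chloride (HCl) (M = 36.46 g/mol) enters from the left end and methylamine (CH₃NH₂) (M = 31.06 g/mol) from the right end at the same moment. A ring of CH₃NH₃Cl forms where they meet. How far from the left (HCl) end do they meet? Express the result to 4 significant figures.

In equal time, each gas travels a distance ∝ its rate ∝ 1/√M, so d_HCl/d_CH₃NH₂ = √(M_CH₃NH₂/M_HCl) = √(31.06/36.46) = 0.9230.
With d_HCl + d_CH₃NH₂ = 0.460 m, d_CH₃NH₂ = 0.460/(1 + 0.9230) = 0.2392 m.
d_HCl = 0.460 − 0.2392 = 0.2208 m.

0.2208 m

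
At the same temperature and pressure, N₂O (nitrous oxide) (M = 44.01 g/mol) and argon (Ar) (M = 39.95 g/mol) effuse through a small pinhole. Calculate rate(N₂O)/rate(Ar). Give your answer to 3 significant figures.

Using Graham's law: rate_N₂O/rate_Ar = √(M_Ar/M_N₂O) = √(39.95/44.01) = √0.9077 = 0.953.

0.953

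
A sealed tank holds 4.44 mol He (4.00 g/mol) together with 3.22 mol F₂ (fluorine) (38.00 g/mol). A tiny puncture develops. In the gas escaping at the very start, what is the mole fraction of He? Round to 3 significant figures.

The effusion rate of species i is ∝ p_i/√M_i ∝ n_i/√M_i.
Mole fraction of He in the effusate = (n_He/√M_He) / (n_He/√M_He + n_F₂/√M_F₂)
= (4.44/√4.00) / (4.44/√4.00 + 3.22/√38.00) = 2.220/(2.220 + 0.5224) = 0.810.

0.810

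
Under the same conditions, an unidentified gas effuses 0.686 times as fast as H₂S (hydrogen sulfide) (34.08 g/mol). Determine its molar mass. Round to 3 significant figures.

72.4 g/mol

Graham's law gives rate_X/rate_H₂S = √(M_H₂S/M_X).
0.686 = √(34.08/M_X)
M_X = 34.08 / 0.686² = 34.08 / 0.4706 = 72.4 g/mol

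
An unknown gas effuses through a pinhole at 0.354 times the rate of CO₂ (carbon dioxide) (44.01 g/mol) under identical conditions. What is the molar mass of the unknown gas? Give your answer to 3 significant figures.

351 g/mol

From Graham's law, rate_X/rate_CO₂ = √(M_CO₂/M_X).
0.354 = √(44.01/M_X)
M_X = 44.01 / 0.354² = 44.01 / 0.1253 = 351 g/mol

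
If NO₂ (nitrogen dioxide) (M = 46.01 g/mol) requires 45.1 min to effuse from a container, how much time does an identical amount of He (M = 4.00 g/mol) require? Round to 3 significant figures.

Since effusion rate ∝ 1/√M, t_He/t_NO₂ = √(M_He/M_NO₂) = √(4.00/46.01) = √0.08694 = 0.2949.
So the time for He is 45.1 × 0.2949 = 13.3 min.

13.3 min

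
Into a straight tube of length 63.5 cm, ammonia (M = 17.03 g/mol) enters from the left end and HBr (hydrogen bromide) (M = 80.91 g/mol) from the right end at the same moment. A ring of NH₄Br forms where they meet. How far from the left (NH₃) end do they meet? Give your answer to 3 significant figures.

43.5 cm

Graham's law gives d_NH₃/d_HBr = rate_NH₃/rate_HBr = √(M_HBr/M_NH₃) = √(80.91/17.03) = 2.180.
With d_NH₃ + d_HBr = 63.5 cm, d_HBr = 63.5/(1 + 2.180) = 19.97 cm.
d_NH₃ = 63.5 − 19.97 = 43.5 cm.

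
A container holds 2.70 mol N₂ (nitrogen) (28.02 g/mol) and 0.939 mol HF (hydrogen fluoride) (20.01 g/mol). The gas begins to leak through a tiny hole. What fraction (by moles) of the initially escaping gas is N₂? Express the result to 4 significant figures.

Each component's effusion rate ∝ (its partial pressure)·(1/√M) ∝ n_i/√M_i.
x_N₂(eff) = (n_N₂/√M_N₂) / (n_N₂/√M_N₂ + n_HF/√M_HF)
= (2.70/√28.02) / (2.70/√28.02 + 0.939/√20.01) = 0.5101/(0.5101 + 0.2099) = 0.7084.

0.7084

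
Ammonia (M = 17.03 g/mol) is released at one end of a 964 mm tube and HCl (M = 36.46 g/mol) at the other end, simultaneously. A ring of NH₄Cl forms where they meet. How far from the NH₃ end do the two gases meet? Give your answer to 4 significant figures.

The fronts meet when d_NH₃ + d_HCl = L with d_NH₃/d_HCl = √(M_HCl/M_NH₃) (Graham's law). Here √(M_HCl/M_NH₃) = √(36.46/17.03) = 1.463.
With d_NH₃ + d_HCl = 964 mm, d_HCl = 964/(1 + 1.463) = 391.4 mm.
d_NH₃ = 964 − 391.4 = 572.6 mm.

572.6 mm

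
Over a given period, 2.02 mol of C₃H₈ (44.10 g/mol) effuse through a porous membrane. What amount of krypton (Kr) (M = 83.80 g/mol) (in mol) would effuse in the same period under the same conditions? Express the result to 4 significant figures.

From Graham's law, rate_Kr/rate_C₃H₈ = √(M_C₃H₈/M_Kr) = √(44.10/83.80) = √0.5263 = 0.7254.
So the amount for Kr is 2.02 × 0.7254 = 1.465 mol.

1.465 mol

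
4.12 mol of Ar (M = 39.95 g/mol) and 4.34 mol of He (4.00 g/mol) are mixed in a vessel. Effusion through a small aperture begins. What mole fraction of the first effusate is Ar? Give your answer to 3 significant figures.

0.231

The effusion rate of species i is ∝ p_i/√M_i ∝ n_i/√M_i.
So x_Ar in the escaping gas = (n_Ar/√M_Ar) / Σ(n_i/√M_i)
= (4.12/√39.95) / (4.12/√39.95 + 4.34/√4.00) = 0.6518/(0.6518 + 2.170) = 0.231.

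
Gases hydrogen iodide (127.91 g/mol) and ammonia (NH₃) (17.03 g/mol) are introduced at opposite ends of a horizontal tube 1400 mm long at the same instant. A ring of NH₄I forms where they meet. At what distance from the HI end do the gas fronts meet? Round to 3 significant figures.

Graham's law gives d_HI/d_NH₃ = rate_HI/rate_NH₃ = √(M_NH₃/M_HI) = √(17.03/127.91) = 0.3649.
With d_HI + d_NH₃ = 1400 mm, d_NH₃ = 1400/(1 + 0.3649) = 1026 mm.
d_HI = 1400 − 1026 = 374 mm.

374 mm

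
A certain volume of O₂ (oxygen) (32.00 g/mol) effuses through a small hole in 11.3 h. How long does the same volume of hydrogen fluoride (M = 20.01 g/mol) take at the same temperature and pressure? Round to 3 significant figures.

From Graham's law, t_HF/t_O₂ = √(M_HF/M_O₂) = √(20.01/32.00) = √0.6253 = 0.7908.
So the time for HF is 11.3 × 0.7908 = 8.94 h.

8.94 h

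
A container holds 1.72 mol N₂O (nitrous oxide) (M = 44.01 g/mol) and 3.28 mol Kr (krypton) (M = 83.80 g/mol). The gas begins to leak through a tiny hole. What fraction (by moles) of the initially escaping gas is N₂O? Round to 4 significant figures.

Effusion rate of each component ∝ n_i/√M_i (partial pressure × 1/√M).
So x_N₂O in the escaping gas = (n_N₂O/√M_N₂O) / Σ(n_i/√M_i)
= (1.72/√44.01) / (1.72/√44.01 + 3.28/√83.80) = 0.2593/(0.2593 + 0.3583) = 0.4198.

0.4198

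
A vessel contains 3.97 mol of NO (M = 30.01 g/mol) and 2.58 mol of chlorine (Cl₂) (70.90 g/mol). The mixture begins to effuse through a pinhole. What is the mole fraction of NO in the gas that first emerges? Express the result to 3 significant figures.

Rate_i ∝ x_i/√M_i (Graham's law weighted by mole fraction), so the effusate composition follows n_i/√M_i.
Mole fraction of NO in the effusate = (n_NO/√M_NO) / (n_NO/√M_NO + n_Cl₂/√M_Cl₂)
= (3.97/√30.01) / (3.97/√30.01 + 2.58/√70.90) = 0.7247/(0.7247 + 0.3064) = 0.703.

0.703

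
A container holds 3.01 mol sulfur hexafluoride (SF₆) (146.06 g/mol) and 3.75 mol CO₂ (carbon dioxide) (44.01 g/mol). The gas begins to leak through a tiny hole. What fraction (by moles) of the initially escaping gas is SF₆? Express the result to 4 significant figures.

Rate_i ∝ x_i/√M_i (Graham's law weighted by mole fraction), so the effusate composition follows n_i/√M_i.
So x_SF₆ in the escaping gas = (n_SF₆/√M_SF₆) / Σ(n_i/√M_i)
= (3.01/√146.06) / (3.01/√146.06 + 3.75/√44.01) = 0.2491/(0.2491 + 0.5653) = 0.3058.

0.3058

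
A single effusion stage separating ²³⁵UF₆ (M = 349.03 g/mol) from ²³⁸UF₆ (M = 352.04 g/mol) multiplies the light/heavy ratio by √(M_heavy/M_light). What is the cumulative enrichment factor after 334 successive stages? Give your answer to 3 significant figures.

4.20

Each stage multiplies the ratio by α = √(352.04/349.03), so after 334 stages the overall factor is α^334 = (352.04/349.03)^(334/2).
= 1.00862^167 = 4.20.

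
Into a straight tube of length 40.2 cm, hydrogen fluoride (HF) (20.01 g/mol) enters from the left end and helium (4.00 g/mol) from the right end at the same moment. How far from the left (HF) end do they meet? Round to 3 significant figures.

12.4 cm

The fronts meet when d_HF + d_He = L with d_HF/d_He = √(M_He/M_HF) (Graham's law). Here √(M_He/M_HF) = √(4.00/20.01) = 0.4471.
With d_HF + d_He = 40.2 cm, d_He = 40.2/(1 + 0.4471) = 27.78 cm.
d_HF = 40.2 − 27.78 = 12.4 cm.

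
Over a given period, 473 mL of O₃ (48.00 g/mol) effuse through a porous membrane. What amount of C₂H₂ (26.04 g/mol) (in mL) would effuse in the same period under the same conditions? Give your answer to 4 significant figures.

From Graham's law, rate_C₂H₂/rate_O₃ = √(M_O₃/M_C₂H₂) = √(48.00/26.04) = √1.843 = 1.358.
So the volume for C₂H₂ is 473 × 1.358 = 642.2 mL.

642.2 mL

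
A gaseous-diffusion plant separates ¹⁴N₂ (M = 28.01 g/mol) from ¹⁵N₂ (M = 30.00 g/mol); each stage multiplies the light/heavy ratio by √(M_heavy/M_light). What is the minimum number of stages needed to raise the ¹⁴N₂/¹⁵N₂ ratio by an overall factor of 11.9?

With α = √(30.00/28.01) per stage, ln α = ½ ln(1.07105) = 0.03432.
Need α^N ≥ 11.9 ⇒ N ≥ ln(11.9) / ln α = 2.477 / 0.03432 = 72.16.
Rounding up, N = 73 stages.

73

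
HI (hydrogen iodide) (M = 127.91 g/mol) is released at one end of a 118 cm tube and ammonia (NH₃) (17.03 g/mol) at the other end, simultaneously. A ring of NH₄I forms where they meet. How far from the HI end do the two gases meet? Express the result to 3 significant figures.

Graham's law gives d_HI/d_NH₃ = rate_HI/rate_NH₃ = √(M_NH₃/M_HI) = √(17.03/127.91) = 0.3649.
With d_HI + d_NH₃ = 118 cm, d_NH₃ = 118/(1 + 0.3649) = 86.45 cm.
d_HI = 118 − 86.45 = 31.5 cm.

31.5 cm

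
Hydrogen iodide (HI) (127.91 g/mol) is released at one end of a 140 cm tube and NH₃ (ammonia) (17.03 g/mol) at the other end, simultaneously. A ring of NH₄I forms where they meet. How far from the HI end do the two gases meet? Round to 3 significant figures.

The fronts meet when d_HI + d_NH₃ = L with d_HI/d_NH₃ = √(M_NH₃/M_HI) (Graham's law). Here √(M_NH₃/M_HI) = √(17.03/127.91) = 0.3649.
With d_HI + d_NH₃ = 140 cm, d_NH₃ = 140/(1 + 0.3649) = 102.6 cm.
d_HI = 140 − 102.6 = 37.4 cm.

37.4 cm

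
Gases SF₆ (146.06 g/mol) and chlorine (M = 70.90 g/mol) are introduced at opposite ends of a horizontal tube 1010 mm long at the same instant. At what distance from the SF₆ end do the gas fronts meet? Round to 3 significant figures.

415 mm

The fronts meet when d_SF₆ + d_Cl₂ = L with d_SF₆/d_Cl₂ = √(M_Cl₂/M_SF₆) (Graham's law). Here √(M_Cl₂/M_SF₆) = √(70.90/146.06) = 0.6967.
With d_SF₆ + d_Cl₂ = 1010 mm, d_Cl₂ = 1010/(1 + 0.6967) = 595.3 mm.
d_SF₆ = 1010 − 595.3 = 415 mm.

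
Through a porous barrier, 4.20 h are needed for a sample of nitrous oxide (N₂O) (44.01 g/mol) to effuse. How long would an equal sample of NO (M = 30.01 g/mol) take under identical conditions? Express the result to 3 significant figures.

3.47 h

From Graham's law, t_NO/t_N₂O = √(M_NO/M_N₂O) = √(30.01/44.01) = √0.6819 = 0.8258.
So the time for NO is 4.20 × 0.8258 = 3.47 h.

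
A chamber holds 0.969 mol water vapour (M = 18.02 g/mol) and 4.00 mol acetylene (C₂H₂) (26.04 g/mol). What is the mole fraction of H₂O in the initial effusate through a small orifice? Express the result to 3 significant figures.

0.226

Effusion rate of each component ∝ n_i/√M_i (partial pressure × 1/√M).
So x_H₂O in the escaping gas = (n_H₂O/√M_H₂O) / Σ(n_i/√M_i)
= (0.969/√18.02) / (0.969/√18.02 + 4.00/√26.04) = 0.2283/(0.2283 + 0.7839) = 0.226.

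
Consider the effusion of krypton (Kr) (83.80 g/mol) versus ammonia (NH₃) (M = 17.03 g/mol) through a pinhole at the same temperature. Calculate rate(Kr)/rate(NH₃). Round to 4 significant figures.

0.4508

From Graham's law, rate_Kr/rate_NH₃ = √(M_NH₃/M_Kr) = √(17.03/83.80) = √0.2032 = 0.4508.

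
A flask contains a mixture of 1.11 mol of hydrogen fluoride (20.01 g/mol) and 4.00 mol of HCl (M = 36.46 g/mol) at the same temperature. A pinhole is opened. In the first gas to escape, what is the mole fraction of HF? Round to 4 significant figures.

0.2725

The effusion rate of species i is ∝ p_i/√M_i ∝ n_i/√M_i.
Mole fraction of HF in the effusate = (n_HF/√M_HF) / (n_HF/√M_HF + n_HCl/√M_HCl)
= (1.11/√20.01) / (1.11/√20.01 + 4.00/√36.46) = 0.2481/(0.2481 + 0.6624) = 0.2725.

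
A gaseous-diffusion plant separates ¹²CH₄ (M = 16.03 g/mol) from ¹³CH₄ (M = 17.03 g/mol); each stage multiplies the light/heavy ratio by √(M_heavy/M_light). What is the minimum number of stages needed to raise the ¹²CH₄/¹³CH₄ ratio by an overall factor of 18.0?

96

With α = √(17.03/16.03) per stage, ln α = ½ ln(1.06238) = 0.03026.
Need α^N ≥ 18.0 ⇒ N ≥ ln(18.0) / ln α = 2.890 / 0.03026 = 95.53.
Rounding up, N = 96 stages.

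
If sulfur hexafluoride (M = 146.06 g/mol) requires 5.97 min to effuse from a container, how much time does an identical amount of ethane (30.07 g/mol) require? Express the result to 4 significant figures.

Using Graham's law: t_C₂H₆/t_SF₆ = √(M_C₂H₆/M_SF₆) = √(30.07/146.06) = √0.2059 = 0.4537.
So the time for C₂H₆ is 5.97 × 0.4537 = 2.709 min.

2.709 min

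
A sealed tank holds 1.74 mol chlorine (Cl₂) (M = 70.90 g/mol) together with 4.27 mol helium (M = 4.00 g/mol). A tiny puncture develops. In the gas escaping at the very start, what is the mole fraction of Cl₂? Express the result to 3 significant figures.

Rate_i ∝ x_i/√M_i (Graham's law weighted by mole fraction), so the effusate composition follows n_i/√M_i.
Mole fraction of Cl₂ in the effusate = (n_Cl₂/√M_Cl₂) / (n_Cl₂/√M_Cl₂ + n_He/√M_He)
= (1.74/√70.90) / (1.74/√70.90 + 4.27/√4.00) = 0.2066/(0.2066 + 2.135) = 0.0882.

0.0882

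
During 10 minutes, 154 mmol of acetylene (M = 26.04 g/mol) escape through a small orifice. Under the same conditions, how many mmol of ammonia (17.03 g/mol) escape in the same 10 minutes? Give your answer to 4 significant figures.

Graham's law gives rate_NH₃/rate_C₂H₂ = √(M_C₂H₂/M_NH₃) = √(26.04/17.03) = √1.529 = 1.237.
So the amount for NH₃ is 154 × 1.237 = 190.4 mmol.

190.4 mmol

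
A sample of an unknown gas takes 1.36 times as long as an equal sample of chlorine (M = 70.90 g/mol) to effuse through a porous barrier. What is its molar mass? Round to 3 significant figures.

Graham's law gives t_X/t_Cl₂ = √(M_X/M_Cl₂).
1.36 = √(M_X/70.90)
M_X = 70.90 × 1.36² = 70.90 × 1.850 = 131 g/mol

131 g/mol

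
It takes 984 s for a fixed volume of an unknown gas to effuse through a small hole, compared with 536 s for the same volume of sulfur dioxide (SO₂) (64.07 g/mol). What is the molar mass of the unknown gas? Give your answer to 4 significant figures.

From Graham's law, t_X/t_SO₂ = √(M_X/M_SO₂).
984/536 = 1.836 = √(M_X/64.07)
M_X = 64.07 × 1.836² = 64.07 × 3.370 = 215.9 g/mol

215.9 g/mol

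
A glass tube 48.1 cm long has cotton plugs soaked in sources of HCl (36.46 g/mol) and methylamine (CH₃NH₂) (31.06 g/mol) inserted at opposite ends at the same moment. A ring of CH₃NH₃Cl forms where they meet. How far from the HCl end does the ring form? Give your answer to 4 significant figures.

Distances travelled in equal time are proportional to diffusion rates, so d_HCl/d_CH₃NH₂ = √(M_CH₃NH₂/M_HCl) = √(31.06/36.46) = 0.9230.
With d_HCl + d_CH₃NH₂ = 48.1 cm, d_CH₃NH₂ = 48.1/(1 + 0.9230) = 25.01 cm.
d_HCl = 48.1 − 25.01 = 23.09 cm.

23.09 cm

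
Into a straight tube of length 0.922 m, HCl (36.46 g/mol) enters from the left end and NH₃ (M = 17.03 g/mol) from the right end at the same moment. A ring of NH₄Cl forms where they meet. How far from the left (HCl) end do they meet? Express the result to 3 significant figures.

0.374 m

In equal time, each gas travels a distance ∝ its rate ∝ 1/√M, so d_HCl/d_NH₃ = √(M_NH₃/M_HCl) = √(17.03/36.46) = 0.6834.
With d_HCl + d_NH₃ = 0.922 m, d_NH₃ = 0.922/(1 + 0.6834) = 0.5477 m.
d_HCl = 0.922 − 0.5477 = 0.374 m.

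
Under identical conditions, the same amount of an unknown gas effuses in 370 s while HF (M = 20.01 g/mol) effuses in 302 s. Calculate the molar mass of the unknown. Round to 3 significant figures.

30.0 g/mol

Graham's law gives t_X/t_HF = √(M_X/M_HF).
370/302 = 1.225 = √(M_X/20.01)
M_X = 20.01 × 1.225² = 20.01 × 1.501 = 30.0 g/mol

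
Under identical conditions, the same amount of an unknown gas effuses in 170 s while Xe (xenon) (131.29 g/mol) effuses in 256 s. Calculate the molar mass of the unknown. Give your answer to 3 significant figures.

Using Graham's law: t_X/t_Xe = √(M_X/M_Xe).
170/256 = 0.6641 = √(M_X/131.29)
M_X = 131.29 × 0.6641² = 131.29 × 0.4410 = 57.9 g/mol

57.9 g/mol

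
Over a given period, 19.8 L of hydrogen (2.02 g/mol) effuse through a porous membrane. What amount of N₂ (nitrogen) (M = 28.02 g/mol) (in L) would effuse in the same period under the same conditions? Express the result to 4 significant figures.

Using Graham's law: rate_N₂/rate_H₂ = √(M_H₂/M_N₂) = √(2.02/28.02) = √0.07209 = 0.2685.
So the volume for N₂ is 19.8 × 0.2685 = 5.316 L.

5.316 L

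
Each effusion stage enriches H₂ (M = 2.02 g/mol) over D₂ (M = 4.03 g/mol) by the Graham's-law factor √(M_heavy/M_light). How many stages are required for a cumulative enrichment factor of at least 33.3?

11

Per stage α = (4.03/2.02)^(1/2) = 1.99505^0.5, giving ln α = 0.3453.
Need α^N ≥ 33.3 ⇒ N ≥ ln(33.3) / ln α = 3.506 / 0.3453 = 10.15.
Rounding up, N = 11 stages.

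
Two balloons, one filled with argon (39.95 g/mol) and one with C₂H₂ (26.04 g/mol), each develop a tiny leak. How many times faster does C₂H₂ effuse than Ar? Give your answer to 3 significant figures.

Graham's law gives rate_C₂H₂/rate_Ar = √(M_Ar/M_C₂H₂) = √(39.95/26.04) = √1.534 = 1.24.

1.24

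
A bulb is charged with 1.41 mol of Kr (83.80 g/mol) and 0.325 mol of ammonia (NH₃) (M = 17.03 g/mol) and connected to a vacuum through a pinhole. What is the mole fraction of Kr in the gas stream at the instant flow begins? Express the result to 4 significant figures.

0.6617

Rate_i ∝ x_i/√M_i (Graham's law weighted by mole fraction), so the effusate composition follows n_i/√M_i.
So x_Kr in the escaping gas = (n_Kr/√M_Kr) / Σ(n_i/√M_i)
= (1.41/√83.80) / (1.41/√83.80 + 0.325/√17.03) = 0.1540/(0.1540 + 0.07875) = 0.6617.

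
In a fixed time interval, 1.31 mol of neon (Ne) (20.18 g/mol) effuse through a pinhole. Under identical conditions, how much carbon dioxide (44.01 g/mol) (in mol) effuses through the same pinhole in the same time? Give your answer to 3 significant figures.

Graham's law gives rate_CO₂/rate_Ne = √(M_Ne/M_CO₂) = √(20.18/44.01) = √0.4585 = 0.6772.
So the amount for CO₂ is 1.31 × 0.6772 = 0.887 mol.

0.887 mol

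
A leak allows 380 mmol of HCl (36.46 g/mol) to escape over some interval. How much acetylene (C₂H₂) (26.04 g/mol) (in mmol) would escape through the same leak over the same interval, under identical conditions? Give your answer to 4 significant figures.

Since effusion rate ∝ 1/√M, rate_C₂H₂/rate_HCl = √(M_HCl/M_C₂H₂) = √(36.46/26.04) = √1.400 = 1.183.
So the amount for C₂H₂ is 380 × 1.183 = 449.6 mmol.

449.6 mmol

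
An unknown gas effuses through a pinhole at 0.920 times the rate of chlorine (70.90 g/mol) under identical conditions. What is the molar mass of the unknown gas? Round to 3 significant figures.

From Graham's law, rate_X/rate_Cl₂ = √(M_Cl₂/M_X).
0.920 = √(70.90/M_X)
M_X = 70.90 / 0.920² = 70.90 / 0.8464 = 83.8 g/mol

83.8 g/mol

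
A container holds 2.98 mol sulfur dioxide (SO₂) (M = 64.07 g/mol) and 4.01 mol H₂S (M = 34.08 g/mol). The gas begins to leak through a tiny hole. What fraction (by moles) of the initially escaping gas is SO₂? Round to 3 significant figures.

Rate_i ∝ x_i/√M_i (Graham's law weighted by mole fraction), so the effusate composition follows n_i/√M_i.
Mole fraction of SO₂ in the effusate = (n_SO₂/√M_SO₂) / (n_SO₂/√M_SO₂ + n_H₂S/√M_H₂S)
= (2.98/√64.07) / (2.98/√64.07 + 4.01/√34.08) = 0.3723/(0.3723 + 0.6869) = 0.351.

0.351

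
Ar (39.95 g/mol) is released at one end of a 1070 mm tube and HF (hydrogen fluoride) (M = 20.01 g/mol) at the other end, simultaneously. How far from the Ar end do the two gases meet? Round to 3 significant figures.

443 mm

The fronts meet when d_Ar + d_HF = L with d_Ar/d_HF = √(M_HF/M_Ar) (Graham's law). Here √(M_HF/M_Ar) = √(20.01/39.95) = 0.7077.
With d_Ar + d_HF = 1070 mm, d_HF = 1070/(1 + 0.7077) = 626.6 mm.
d_Ar = 1070 − 626.6 = 443 mm.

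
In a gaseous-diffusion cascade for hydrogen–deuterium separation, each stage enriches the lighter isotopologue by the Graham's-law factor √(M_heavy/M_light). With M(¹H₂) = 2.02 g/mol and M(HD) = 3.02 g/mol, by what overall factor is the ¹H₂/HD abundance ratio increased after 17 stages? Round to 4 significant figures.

30.52

Each stage multiplies the ratio by α = √(3.02/2.02), so after 17 stages the overall factor is α^17 = (3.02/2.02)^(17/2).
= 1.49505^(17/2) = 30.52.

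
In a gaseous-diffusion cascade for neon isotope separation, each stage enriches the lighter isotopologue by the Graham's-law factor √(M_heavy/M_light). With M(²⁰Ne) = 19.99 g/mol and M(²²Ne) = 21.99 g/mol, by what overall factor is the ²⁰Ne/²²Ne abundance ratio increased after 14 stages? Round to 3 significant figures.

1.95

Overall factor = α^14 with α = √(21.99/19.99), i.e. (21.99/19.99)^(14/2).
= 1.10005^7 = 1.95.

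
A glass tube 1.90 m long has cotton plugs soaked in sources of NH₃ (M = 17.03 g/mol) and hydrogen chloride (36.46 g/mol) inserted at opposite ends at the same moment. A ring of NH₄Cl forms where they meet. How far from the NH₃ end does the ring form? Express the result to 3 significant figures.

1.13 m

The fronts meet when d_NH₃ + d_HCl = L with d_NH₃/d_HCl = √(M_HCl/M_NH₃) (Graham's law). Here √(M_HCl/M_NH₃) = √(36.46/17.03) = 1.463.
With d_NH₃ + d_HCl = 1.90 m, d_HCl = 1.90/(1 + 1.463) = 0.7714 m.
d_NH₃ = 1.90 − 0.7714 = 1.13 m.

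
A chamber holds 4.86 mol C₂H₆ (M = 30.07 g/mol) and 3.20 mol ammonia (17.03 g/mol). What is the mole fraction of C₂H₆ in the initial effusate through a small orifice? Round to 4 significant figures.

Rate_i ∝ x_i/√M_i (Graham's law weighted by mole fraction), so the effusate composition follows n_i/√M_i.
x_C₂H₆(eff) = (n_C₂H₆/√M_C₂H₆) / (n_C₂H₆/√M_C₂H₆ + n_NH₃/√M_NH₃)
= (4.86/√30.07) / (4.86/√30.07 + 3.20/√17.03) = 0.8863/(0.8863 + 0.7754) = 0.5334.

0.5334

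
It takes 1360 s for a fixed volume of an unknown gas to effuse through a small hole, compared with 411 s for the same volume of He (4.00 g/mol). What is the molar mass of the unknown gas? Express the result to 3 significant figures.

43.8 g/mol

By Graham's law, t_X/t_He = √(M_X/M_He).
1360/411 = 3.309 = √(M_X/4.00)
M_X = 4.00 × 3.309² = 4.00 × 10.95 = 43.8 g/mol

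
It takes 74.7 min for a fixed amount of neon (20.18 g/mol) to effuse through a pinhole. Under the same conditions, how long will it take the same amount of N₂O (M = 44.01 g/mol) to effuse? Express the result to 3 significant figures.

110 min

From Graham's law, t_N₂O/t_Ne = √(M_N₂O/M_Ne) = √(44.01/20.18) = √2.181 = 1.477.
So the time for N₂O is 74.7 × 1.477 = 110 min.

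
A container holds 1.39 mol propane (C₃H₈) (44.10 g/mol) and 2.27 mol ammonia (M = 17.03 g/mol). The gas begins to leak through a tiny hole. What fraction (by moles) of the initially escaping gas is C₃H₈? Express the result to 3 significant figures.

Effusion rate of each component ∝ n_i/√M_i (partial pressure × 1/√M).
So x_C₃H₈ in the escaping gas = (n_C₃H₈/√M_C₃H₈) / Σ(n_i/√M_i)
= (1.39/√44.10) / (1.39/√44.10 + 2.27/√17.03) = 0.2093/(0.2093 + 0.5501) = 0.276.

0.276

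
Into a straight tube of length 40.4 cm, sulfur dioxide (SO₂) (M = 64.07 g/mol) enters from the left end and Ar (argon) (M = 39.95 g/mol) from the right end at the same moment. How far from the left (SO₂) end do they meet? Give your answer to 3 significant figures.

In equal time, each gas travels a distance ∝ its rate ∝ 1/√M, so d_SO₂/d_Ar = √(M_Ar/M_SO₂) = √(39.95/64.07) = 0.7896.
With d_SO₂ + d_Ar = 40.4 cm, d_Ar = 40.4/(1 + 0.7896) = 22.57 cm.
d_SO₂ = 40.4 − 22.57 = 17.8 cm.

17.8 cm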